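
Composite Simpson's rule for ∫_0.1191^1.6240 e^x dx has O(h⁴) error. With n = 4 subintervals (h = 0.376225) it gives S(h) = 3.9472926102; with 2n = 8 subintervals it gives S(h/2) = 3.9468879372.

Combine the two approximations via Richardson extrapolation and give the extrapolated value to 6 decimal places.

3.946861

r = 4: numerator weight 16, denominator 15.
Weighted: 63.1502069952 − 3.9472926102 = 59.2029143850
R = 59.2029143850/15 = 3.9468609590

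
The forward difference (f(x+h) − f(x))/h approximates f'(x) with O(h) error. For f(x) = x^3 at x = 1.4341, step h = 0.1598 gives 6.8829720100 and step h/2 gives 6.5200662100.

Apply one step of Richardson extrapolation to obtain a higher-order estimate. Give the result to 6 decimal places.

Method order is 1; weight 2^1 = 2.
2^1×A(h/2) = 13.0401324200; minus A(h) gives 6.1571604100.
Denominator 2 − 1 = 1.
6.1571604100 ÷ 1 = 6.1571604100

6.157160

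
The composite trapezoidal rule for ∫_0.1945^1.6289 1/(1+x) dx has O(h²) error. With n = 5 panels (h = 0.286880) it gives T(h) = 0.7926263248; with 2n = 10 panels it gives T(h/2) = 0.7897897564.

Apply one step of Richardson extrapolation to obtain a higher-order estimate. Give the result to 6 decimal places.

Method order is 2; weight 2^2 = 4.
4*0.7897897564 − 0.7926263248 = 2.3665327008
(4*0.7897897564 − 0.7926263248)/(4 − 1) = 0.7888442336

0.788844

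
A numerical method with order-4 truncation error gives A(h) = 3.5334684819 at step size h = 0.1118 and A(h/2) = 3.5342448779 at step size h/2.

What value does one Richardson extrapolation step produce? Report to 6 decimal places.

3.534297

r = 4: numerator weight 16, denominator 15.
16 × 3.5342448779 = 56.5479180464; 56.5479180464 − 3.5334684819 = 53.0144495645
Divide by 2^4 − 1 = 15.
53.0144495645 ÷ 15 = 3.5342966376
Shift from A(h/2): +0.0000517597.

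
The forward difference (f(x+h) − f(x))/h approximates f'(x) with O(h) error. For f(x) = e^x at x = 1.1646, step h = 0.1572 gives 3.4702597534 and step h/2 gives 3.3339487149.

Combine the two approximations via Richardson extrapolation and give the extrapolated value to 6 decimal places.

r = 1: numerator weight 2, denominator 1.
2 × 3.3339487149 − 3.4702597534 = 3.1976376764
R = 3.1976376764/1 = 3.1976376764

3.197638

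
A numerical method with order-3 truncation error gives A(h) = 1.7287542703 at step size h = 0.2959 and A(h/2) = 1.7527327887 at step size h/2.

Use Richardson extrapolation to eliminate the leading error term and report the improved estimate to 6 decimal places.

1.756158

Order 3 gives 2^r = 8 and 2^r − 1 = 7.
2^3×A(h/2) = 14.0218623096; minus A(h) gives 12.2931080393.
Extrapolated: 12.2931080393 / 7 = 1.7561582913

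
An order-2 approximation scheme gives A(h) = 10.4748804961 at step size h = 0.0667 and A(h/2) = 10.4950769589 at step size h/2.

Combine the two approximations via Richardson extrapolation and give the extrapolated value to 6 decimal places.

Order 2 gives 2^r = 4 and 2^r − 1 = 3.
A(h/2) − A(h) = 10.4950769589 − 10.4748804961 = 0.0201964628
Divide by 2^2 − 1 = 3: 0.0201964628/3 = 0.0067321543
R = A(h/2) + (A(h/2) − A(h))/3 = 10.4950769589 + 0.0067321543 = 10.5018091132

10.501809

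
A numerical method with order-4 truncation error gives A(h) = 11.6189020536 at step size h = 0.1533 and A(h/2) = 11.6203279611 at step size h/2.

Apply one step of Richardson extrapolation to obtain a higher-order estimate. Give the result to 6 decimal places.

11.620423

Leading term ∝ h^4; use weight 16 = 2^4.
16·11.6203279611 = 185.9252473776; 185.9252473776 − 11.6189020536 = 174.3063453240
Divide by 2^4 − 1 = 15.
R = 174.3063453240/15 = 11.6204230216
Shift from A(h/2): +0.0000950605.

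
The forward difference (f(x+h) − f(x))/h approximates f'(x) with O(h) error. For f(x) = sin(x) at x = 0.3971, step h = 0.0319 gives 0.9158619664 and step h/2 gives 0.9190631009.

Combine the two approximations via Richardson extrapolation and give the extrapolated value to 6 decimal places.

The method has order 1: 2^1 = 2.
Top: 2(0.9190631009) − (0.9158619664) = 0.9222642354
Denominator 2 − 1 = 1.
Extrapolated: 0.9222642354 / 1 = 0.9222642354
Shift from A(h/2): +0.0032011345.

0.922264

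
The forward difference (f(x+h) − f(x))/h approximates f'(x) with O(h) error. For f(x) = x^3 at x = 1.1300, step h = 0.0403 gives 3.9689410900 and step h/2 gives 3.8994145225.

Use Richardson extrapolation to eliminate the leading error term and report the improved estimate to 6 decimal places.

3.829888

Method order is 1; weight 2^1 = 2.
2^1×A(h/2) = 7.7988290450; minus A(h) gives 3.8298879550.
R = 3.8298879550/1 = 3.8298879550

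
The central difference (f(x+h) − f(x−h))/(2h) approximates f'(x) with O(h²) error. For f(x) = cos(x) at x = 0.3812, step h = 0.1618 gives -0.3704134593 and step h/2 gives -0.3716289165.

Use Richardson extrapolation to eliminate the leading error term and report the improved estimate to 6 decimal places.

With r = 2 the leading error scales as h^2, so the weight is 2^2 = 4.
Weighted: (-1.4865156660) − (-0.3704134593) = -1.1161022067
Extrapolated: (-1.1161022067) / 3 = -0.3720340689
Correction |R − A(h/2)| = 4.052e-04; gap |A(h/2) − A(h)| = 1.215e-03.

-0.372034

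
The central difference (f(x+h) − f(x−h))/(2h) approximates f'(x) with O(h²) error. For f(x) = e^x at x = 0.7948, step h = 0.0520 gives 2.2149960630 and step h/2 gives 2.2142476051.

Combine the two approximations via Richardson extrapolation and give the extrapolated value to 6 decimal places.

2.213998

Order 2 gives 2^r = 4 and 2^r − 1 = 3.
4*2.2142476051 − 2.2149960630 = 6.6419943574
Divide by 2^2 − 1 = 3.
R = 6.6419943574/3 = 2.2139981191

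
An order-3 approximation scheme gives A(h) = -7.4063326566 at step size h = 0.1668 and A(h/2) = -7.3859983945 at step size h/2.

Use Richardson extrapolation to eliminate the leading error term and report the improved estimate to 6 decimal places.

-7.383093

Error is O(h^3); halving h shrinks it by 2^3 = 8.
8·(-7.3859983945) = -59.0879871560; (-59.0879871560) − (-7.4063326566) = -51.6816544994
Divide by 2^3 − 1 = 7.
Extrapolated: (-51.6816544994) / 7 = -7.3830934999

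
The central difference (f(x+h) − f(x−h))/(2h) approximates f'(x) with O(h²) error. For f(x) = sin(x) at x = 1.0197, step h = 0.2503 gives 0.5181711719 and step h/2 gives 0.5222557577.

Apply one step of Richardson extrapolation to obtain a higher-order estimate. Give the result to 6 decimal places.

Leading term ∝ h^2; use weight 4 = 2^2.
2^2*A(h/2) = 2.0890230308; minus A(h) gives 1.5708518589.
R = 1.5708518589/3 = 0.5236172863

0.523617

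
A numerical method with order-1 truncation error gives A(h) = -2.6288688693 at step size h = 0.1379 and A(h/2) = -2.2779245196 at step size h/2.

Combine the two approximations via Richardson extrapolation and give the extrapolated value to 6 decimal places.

r = 1, so 2^r = 2.
Top: 2(-2.2779245196) − (-2.6288688693) = -1.9269801699
(-1.9269801699) ÷ 1 = -1.9269801699
Shift from A(h/2): +0.3509443497.

-1.926980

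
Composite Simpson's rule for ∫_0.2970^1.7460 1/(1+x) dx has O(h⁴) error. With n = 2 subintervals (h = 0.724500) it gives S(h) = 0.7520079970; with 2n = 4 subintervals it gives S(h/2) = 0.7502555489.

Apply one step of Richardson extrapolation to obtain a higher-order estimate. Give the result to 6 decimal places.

With r = 4 the leading error scales as h^4, so the weight is 2^4 = 16.
Weighted: 12.0040887824 − 0.7520079970 = 11.2520807854
(16*0.7502555489 − 0.7520079970)/(16 − 1) = 0.7501387190

0.750139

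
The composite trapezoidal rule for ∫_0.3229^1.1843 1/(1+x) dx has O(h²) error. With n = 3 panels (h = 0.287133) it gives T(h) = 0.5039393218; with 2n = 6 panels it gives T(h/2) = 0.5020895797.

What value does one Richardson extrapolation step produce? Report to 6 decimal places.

r = 2, so 2^r = 4.
4×0.5020895797 − 0.5039393218 = 1.5044189970
Divide by 2^2 − 1 = 3.
So the Richardson estimate is 0.5014729990.

0.501473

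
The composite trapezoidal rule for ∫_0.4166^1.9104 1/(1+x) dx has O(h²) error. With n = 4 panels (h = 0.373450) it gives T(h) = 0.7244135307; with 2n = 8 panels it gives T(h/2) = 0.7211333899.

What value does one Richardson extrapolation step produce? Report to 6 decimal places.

Leading term ∝ h^2; use weight 4 = 2^2.
4*0.7211333899 − 0.7244135307 = 2.1601200289
2.1601200289 ÷ 3 = 0.7200400096
Shift from A(h/2): −0.0010933803.

0.720040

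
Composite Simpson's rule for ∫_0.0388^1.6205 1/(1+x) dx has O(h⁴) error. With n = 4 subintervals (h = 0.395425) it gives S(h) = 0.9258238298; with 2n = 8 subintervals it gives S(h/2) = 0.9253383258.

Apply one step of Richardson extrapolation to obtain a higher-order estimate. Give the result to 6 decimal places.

0.925306

Error is O(h^4); halving h shrinks it by 2^4 = 16.
Numerator 16·A(h/2) − A(h) = 16·0.9253383258 − 0.9258238298 = 13.8795893830
Extrapolated: 13.8795893830 / 15 = 0.9253059589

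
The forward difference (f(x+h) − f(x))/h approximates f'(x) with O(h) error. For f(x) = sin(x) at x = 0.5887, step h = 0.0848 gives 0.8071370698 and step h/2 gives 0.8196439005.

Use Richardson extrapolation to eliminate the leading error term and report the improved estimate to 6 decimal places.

0.832151

r = 1, so 2^r = 2.
Numerator 2×A(h/2) − A(h) = 2×0.8196439005 − 0.8071370698 = 0.8321507312
Divide by 2^1 − 1 = 1.
Result: 0.8321507312
Gap between inputs: 1.251e-02; correction applied: +0.0125068307.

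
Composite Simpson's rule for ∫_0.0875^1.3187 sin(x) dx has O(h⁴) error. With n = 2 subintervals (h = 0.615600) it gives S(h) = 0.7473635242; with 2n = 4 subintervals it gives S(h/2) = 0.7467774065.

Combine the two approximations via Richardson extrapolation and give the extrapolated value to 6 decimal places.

0.746738

r = 4: numerator weight 16, denominator 15.
Numerator 16 × A(h/2) − A(h) = 16 × 0.7467774065 − 0.7473635242 = 11.2010749798
Extrapolated: 11.2010749798 / 15 = 0.7467383320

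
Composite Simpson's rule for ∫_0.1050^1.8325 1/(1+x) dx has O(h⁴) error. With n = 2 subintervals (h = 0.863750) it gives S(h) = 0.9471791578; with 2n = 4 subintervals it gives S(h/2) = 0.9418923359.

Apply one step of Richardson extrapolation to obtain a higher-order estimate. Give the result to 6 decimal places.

0.941540

r = 4, so 2^r = 16.
A(h/2) − A(h) = 0.9418923359 − 0.9471791578 = -0.0052868219
Divide by 2^4 − 1 = 15: (-0.0052868219)/15 = -0.0003524548
R = A(h/2) + (A(h/2) − A(h))/15 = 0.9418923359 − 0.0003524548 = 0.9415398811
Gap between inputs: 5.287e-03; correction applied: −0.0003524548.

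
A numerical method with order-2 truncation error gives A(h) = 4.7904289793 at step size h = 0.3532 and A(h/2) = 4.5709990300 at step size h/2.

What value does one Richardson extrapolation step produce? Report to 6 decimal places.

Method order is 2; weight 2^2 = 4.
2^2×A(h/2) = 18.2839961200; minus A(h) gives 13.4935671407.
Denominator 4 − 1 = 3.
13.4935671407 ÷ 3 = 4.4978557136

4.497856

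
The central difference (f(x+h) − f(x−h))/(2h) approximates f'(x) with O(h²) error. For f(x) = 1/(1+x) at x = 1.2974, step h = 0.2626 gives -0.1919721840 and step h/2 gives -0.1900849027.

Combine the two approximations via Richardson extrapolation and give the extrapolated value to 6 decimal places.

Leading term ∝ h^2; use weight 4 = 2^2.
4·(-0.1900849027) = -0.7603396108; (-0.7603396108) − (-0.1919721840) = -0.5683674268
(4·(-0.1900849027) − (-0.1919721840))/(4 − 1) = -0.1894558089

-0.189456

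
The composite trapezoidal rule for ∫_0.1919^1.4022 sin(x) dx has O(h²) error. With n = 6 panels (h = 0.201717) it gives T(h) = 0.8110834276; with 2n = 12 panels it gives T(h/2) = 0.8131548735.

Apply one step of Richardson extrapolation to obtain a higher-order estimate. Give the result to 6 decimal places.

0.813845

Error is O(h^2); halving h shrinks it by 2^2 = 4.
4×0.8131548735 = 3.2526194940; 3.2526194940 − 0.8110834276 = 2.4415360664
Divide by 2^2 − 1 = 3.
R = 2.4415360664/3 = 0.8138453555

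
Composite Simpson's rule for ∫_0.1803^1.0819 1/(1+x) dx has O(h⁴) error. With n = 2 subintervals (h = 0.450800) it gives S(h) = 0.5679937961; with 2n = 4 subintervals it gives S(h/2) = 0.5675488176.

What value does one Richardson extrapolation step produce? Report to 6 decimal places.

With r = 4 the leading error scales as h^4, so the weight is 2^4 = 16.
Weighted: 9.0807810816 − 0.5679937961 = 8.5127872855
Divide by 2^4 − 1 = 15.
(16*0.5675488176 − 0.5679937961)/(16 − 1) = 0.5675191524
Gap between inputs: 4.450e-04; correction applied: −0.0000296652.

0.567519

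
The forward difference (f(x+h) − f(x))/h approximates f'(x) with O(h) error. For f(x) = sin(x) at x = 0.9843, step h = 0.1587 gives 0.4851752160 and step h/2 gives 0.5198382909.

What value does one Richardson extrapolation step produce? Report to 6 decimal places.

Leading term ∝ h^1; use weight 2 = 2^1.
Numerator 2×A(h/2) − A(h) = 2×0.5198382909 − 0.4851752160 = 0.5545013658
Divide by 2^1 − 1 = 1.
(2×0.5198382909 − 0.4851752160)/(2 − 1) = 0.5545013658

0.554501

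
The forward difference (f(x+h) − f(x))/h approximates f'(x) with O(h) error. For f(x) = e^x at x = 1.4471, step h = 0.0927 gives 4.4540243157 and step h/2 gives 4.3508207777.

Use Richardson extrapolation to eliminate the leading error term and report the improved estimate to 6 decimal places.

4.247617

Method order is 1; weight 2^1 = 2.
2 × 4.3508207777 − 4.4540243157 = 4.2476172397
Divide by 2^1 − 1 = 1.
Result: 4.2476172397
Correction |R − A(h/2)| = 1.032e-01; gap |A(h/2) − A(h)| = 1.032e-01.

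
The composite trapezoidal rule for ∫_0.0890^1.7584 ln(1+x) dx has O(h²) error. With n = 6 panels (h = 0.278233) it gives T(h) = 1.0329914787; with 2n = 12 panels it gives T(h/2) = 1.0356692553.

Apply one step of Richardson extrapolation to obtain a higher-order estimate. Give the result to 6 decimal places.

1.036562

r = 2: numerator weight 4, denominator 3.
4*1.0356692553 = 4.1426770212; subtract 1.0329914787 → 3.1096855425
3.1096855425 ÷ 3 = 1.0365618475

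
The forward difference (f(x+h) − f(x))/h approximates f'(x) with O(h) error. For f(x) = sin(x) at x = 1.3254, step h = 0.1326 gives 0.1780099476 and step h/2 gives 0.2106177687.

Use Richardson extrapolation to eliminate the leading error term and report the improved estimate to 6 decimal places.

With r = 1 the leading error scales as h^1, so the weight is 2^1 = 2.
Difference of the inputs: 0.2106177687 − 0.1780099476 = 0.0326078211
Correction (A(h/2) − A(h))/(2 − 1) = 0.0326078211/1 = 0.0326078211
R = 0.2106177687 + 0.0326078211 = 0.2432255898

0.243226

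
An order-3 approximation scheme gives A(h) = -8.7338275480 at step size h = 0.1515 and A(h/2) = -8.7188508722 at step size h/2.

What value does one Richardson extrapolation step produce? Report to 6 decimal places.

-8.716711

Method order is 3; weight 2^3 = 8.
8·(-8.7188508722) = -69.7508069776; (-69.7508069776) − (-8.7338275480) = -61.0169794296
(-61.0169794296) ÷ 7 = -8.7167113471
Correction |R − A(h/2)| = 2.140e-03; gap |A(h/2) − A(h)| = 1.498e-02.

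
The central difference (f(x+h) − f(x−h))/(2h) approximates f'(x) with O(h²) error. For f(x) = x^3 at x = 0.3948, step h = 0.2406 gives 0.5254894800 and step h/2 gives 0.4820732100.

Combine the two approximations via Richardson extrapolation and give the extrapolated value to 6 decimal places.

Method order is 2; weight 2^2 = 4.
2^2 × A(h/2) = 1.9282928400; minus A(h) gives 1.4028033600.
Extrapolated: 1.4028033600 / 3 = 0.4676011200

0.467601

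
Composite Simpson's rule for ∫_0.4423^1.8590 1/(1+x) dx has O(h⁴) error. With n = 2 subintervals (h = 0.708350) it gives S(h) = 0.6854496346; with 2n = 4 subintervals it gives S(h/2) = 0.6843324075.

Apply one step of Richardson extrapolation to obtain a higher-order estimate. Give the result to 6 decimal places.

r = 4, so 2^r = 16.
2^4*A(h/2) = 10.9493185200; minus A(h) gives 10.2638688854.
R = 10.2638688854/15 = 0.6842579257
Gap between inputs: 1.117e-03; correction applied: −0.0000744818.

0.684258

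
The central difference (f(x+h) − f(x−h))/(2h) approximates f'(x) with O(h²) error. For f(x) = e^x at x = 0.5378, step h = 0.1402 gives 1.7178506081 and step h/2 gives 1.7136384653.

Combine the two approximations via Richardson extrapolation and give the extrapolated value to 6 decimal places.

1.712234

Leading term ∝ h^2; use weight 4 = 2^2.
Weighted: 6.8545538612 − 1.7178506081 = 5.1367032531
Denominator 4 − 1 = 3.
So the Richardson estimate is 1.7122344177.
Gap between inputs: 4.212e-03; correction applied: −0.0014040476.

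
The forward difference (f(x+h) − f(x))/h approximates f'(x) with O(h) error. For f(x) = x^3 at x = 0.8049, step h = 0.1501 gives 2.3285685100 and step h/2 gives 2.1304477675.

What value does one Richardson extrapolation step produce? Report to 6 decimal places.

The method has order 1: 2^1 = 2.
2·2.1304477675 − 2.3285685100 = 1.9323270250
Extrapolated: 1.9323270250 / 1 = 1.9323270250
Gap between inputs: 1.981e-01; correction applied: −0.1981207425.

1.932327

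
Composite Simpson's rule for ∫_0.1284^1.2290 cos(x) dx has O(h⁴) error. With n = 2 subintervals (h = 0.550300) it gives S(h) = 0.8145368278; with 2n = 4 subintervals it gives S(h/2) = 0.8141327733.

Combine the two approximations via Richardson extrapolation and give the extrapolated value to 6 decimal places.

0.814106

r = 4: numerator weight 16, denominator 15.
Top: 16(0.8141327733) − (0.8145368278) = 12.2115875450
(16·0.8141327733 − 0.8145368278)/(16 − 1) = 0.8141058363
Gap between inputs: 4.041e-04; correction applied: −0.0000269370.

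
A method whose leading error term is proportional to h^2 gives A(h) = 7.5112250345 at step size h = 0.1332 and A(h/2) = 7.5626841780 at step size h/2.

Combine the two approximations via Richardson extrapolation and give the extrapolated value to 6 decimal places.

r = 2, so 2^r = 4.
Top: 4(7.5626841780) − (7.5112250345) = 22.7395116775
R = 22.7395116775/3 = 7.5798372258
Gap between inputs: 5.146e-02; correction applied: +0.0171530478.

7.579837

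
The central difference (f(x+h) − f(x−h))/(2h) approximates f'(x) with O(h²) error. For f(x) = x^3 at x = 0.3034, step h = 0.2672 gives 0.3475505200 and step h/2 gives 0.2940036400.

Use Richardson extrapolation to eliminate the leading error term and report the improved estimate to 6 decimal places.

r = 2, so 2^r = 4.
A(h/2) − A(h) = 0.2940036400 − 0.3475505200 = -0.0535468800
Correction (A(h/2) − A(h))/(4 − 1) = (-0.0535468800)/3 = -0.0178489600
R = A(h/2) + (A(h/2) − A(h))/3 = 0.2940036400 − 0.0178489600 = 0.2761546800
Correction |R − A(h/2)| = 1.785e-02; gap |A(h/2) − A(h)| = 5.355e-02.

0.276155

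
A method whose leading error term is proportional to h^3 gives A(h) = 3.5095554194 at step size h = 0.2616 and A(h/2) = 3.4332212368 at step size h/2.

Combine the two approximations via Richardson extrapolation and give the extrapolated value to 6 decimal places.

Error is O(h^3); halving h shrinks it by 2^3 = 8.
Weighted: 27.4657698944 − 3.5095554194 = 23.9562144750
Divide by 2^3 − 1 = 7.
Result: 3.4223163536

3.422316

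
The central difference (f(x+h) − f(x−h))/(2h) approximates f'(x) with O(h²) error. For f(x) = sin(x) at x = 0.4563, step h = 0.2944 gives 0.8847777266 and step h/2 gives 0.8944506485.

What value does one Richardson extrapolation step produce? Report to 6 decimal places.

0.897675

The method has order 2: 2^2 = 4.
4 × 0.8944506485 = 3.5778025940; 3.5778025940 − 0.8847777266 = 2.6930248674
2.6930248674 ÷ 3 = 0.8976749558
Gap between inputs: 9.673e-03; correction applied: +0.0032243073.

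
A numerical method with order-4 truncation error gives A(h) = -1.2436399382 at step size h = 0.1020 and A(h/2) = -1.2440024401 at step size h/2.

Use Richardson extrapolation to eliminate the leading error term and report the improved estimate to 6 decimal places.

-1.244027

Error is O(h^4); halving h shrinks it by 2^4 = 16.
16 × (-1.2440024401) = -19.9040390416; (-19.9040390416) − (-1.2436399382) = -18.6603991034
(16 × (-1.2440024401) − (-1.2436399382))/(16 − 1) = -1.2440266069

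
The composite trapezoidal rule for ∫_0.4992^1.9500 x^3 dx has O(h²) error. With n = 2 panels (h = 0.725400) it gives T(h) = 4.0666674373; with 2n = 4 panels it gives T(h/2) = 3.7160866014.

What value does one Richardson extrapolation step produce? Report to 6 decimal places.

3.599226

Order 2 gives 2^r = 4 and 2^r − 1 = 3.
4×3.7160866014 − 4.0666674373 = 10.7976789683
Extrapolated: 10.7976789683 / 3 = 3.5992263228
Gap between inputs: 3.506e-01; correction applied: −0.1168602786.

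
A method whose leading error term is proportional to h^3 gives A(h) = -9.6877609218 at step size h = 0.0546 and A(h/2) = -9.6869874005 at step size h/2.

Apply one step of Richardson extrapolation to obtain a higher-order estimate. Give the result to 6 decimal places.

-9.686877

Leading term ∝ h^3; use weight 8 = 2^3.
Difference of the inputs: -9.6869874005 − (-9.6877609218) = 0.0007735213
Divide by 2^3 − 1 = 7: 0.0007735213/7 = 0.0001105030
R = -9.6869874005 + 0.0001105030 = -9.6868768975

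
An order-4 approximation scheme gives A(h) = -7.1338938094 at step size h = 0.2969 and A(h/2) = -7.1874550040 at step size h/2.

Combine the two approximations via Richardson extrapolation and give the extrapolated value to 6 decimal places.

With r = 4 the leading error scales as h^4, so the weight is 2^4 = 16.
2^4·A(h/2) = -114.9992800640; minus A(h) gives -107.8653862546.
Divide by 2^4 − 1 = 15.
(16·(-7.1874550040) − (-7.1338938094))/(16 − 1) = -7.1910257503

-7.191026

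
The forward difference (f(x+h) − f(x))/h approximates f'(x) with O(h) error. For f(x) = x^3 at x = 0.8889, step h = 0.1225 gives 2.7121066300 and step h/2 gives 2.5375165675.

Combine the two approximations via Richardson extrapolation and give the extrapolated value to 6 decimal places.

2.362927

With r = 1 the leading error scales as h^1, so the weight is 2^1 = 2.
2*2.5375165675 − 2.7121066300 = 2.3629265050
(2*2.5375165675 − 2.7121066300)/(2 − 1) = 2.3629265050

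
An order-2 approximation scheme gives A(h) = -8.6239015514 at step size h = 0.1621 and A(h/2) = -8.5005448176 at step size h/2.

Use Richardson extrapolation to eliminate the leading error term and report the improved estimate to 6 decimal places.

-8.459426

With r = 2 the leading error scales as h^2, so the weight is 2^2 = 4.
2^2*A(h/2) = -34.0021792704; minus A(h) gives -25.3782777190.
Denominator 4 − 1 = 3.
Result: -8.4594259063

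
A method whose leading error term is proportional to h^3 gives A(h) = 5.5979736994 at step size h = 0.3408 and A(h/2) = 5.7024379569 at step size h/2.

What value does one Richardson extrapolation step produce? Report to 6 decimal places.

Leading term ∝ h^3; use weight 8 = 2^3.
8 × 5.7024379569 − 5.5979736994 = 40.0215299558
Divide by 2^3 − 1 = 7.
(8 × 5.7024379569 − 5.5979736994)/(8 − 1) = 5.7173614223
Shift from A(h/2): +0.0149234654.

5.717361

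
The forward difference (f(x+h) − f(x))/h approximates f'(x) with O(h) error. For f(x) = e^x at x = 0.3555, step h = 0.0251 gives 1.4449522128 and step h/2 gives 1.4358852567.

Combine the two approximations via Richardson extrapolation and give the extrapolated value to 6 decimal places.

1.426818

Method order is 1; weight 2^1 = 2.
2*1.4358852567 = 2.8717705134; 2.8717705134 − 1.4449522128 = 1.4268183006
Divide by 2^1 − 1 = 1.
Extrapolated: 1.4268183006 / 1 = 1.4268183006
Correction |R − A(h/2)| = 9.067e-03; gap |A(h/2) − A(h)| = 9.067e-03.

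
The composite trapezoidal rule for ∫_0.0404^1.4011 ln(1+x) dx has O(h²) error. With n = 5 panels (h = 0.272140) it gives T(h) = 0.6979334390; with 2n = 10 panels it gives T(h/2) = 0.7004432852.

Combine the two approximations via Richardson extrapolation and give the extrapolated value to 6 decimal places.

r = 2, so 2^r = 4.
Difference of the inputs: 0.7004432852 − 0.6979334390 = 0.0025098462
Correction (A(h/2) − A(h))/(4 − 1) = 0.0025098462/3 = 0.0008366154
R = A(h/2) + (A(h/2) − A(h))/3 = 0.7004432852 + 0.0008366154 = 0.7012799006

0.701280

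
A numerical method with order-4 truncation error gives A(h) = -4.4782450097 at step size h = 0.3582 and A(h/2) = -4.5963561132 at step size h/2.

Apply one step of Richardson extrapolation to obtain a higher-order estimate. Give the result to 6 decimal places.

-4.604230

With r = 4 the leading error scales as h^4, so the weight is 2^4 = 16.
16·(-4.5963561132) − (-4.4782450097) = -69.0634528015
(-69.0634528015) ÷ 15 = -4.6042301868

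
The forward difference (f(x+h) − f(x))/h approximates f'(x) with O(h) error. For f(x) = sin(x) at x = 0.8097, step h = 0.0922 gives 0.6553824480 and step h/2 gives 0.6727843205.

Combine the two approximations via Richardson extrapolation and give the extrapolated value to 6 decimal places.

The method has order 1: 2^1 = 2.
Difference of the inputs: 0.6727843205 − 0.6553824480 = 0.0174018725
Correction (A(h/2) − A(h))/(2 − 1) = 0.0174018725/1 = 0.0174018725
R = 0.6727843205 + 0.0174018725 = 0.6901861930
Correction |R − A(h/2)| = 1.740e-02; gap |A(h/2) − A(h)| = 1.740e-02.

0.690186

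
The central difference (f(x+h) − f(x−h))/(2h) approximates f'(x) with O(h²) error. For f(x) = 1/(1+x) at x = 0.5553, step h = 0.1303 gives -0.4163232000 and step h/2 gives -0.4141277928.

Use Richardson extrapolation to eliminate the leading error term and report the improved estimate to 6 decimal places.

-0.413396

Error is O(h^2); halving h shrinks it by 2^2 = 4.
Weighted: (-1.6565111712) − (-0.4163232000) = -1.2401879712
Denominator 4 − 1 = 3.
Result: -0.4133959904
Gap between inputs: 2.195e-03; correction applied: +0.0007318024.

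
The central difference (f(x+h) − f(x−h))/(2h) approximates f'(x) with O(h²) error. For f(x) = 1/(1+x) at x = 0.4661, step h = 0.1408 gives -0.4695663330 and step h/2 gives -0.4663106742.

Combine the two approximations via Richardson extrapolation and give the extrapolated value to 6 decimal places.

-0.465225

r = 2, so 2^r = 4.
Numerator 4×A(h/2) − A(h) = 4×(-0.4663106742) − (-0.4695663330) = -1.3956763638
Denominator 4 − 1 = 3.
R = (-1.3956763638)/3 = -0.4652254546
Gap between inputs: 3.256e-03; correction applied: +0.0010852196.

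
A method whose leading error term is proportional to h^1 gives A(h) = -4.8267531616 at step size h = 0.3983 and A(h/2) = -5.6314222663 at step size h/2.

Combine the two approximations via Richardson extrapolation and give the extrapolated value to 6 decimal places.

r = 1: numerator weight 2, denominator 1.
Numerator 2×A(h/2) − A(h) = 2×(-5.6314222663) − (-4.8267531616) = -6.4360913710
(2×(-5.6314222663) − (-4.8267531616))/(2 − 1) = -6.4360913710
Gap between inputs: 8.047e-01; correction applied: −0.8046691047.

-6.436091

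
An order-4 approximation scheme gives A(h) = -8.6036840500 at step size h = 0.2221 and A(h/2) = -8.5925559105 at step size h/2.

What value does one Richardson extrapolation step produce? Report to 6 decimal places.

-8.591814

The method has order 4: 2^4 = 16.
16·(-8.5925559105) − (-8.6036840500) = -128.8772105180
R = (-128.8772105180)/15 = -8.5918140345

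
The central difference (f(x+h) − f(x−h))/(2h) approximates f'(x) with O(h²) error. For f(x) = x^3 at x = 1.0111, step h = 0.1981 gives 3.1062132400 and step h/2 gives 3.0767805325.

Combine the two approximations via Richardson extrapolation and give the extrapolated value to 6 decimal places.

With r = 2 the leading error scales as h^2, so the weight is 2^2 = 4.
4·3.0767805325 = 12.3071221300; 12.3071221300 − 3.1062132400 = 9.2009088900
Denominator 4 − 1 = 3.
Result: 3.0669696300
Correction |R − A(h/2)| = 9.811e-03; gap |A(h/2) − A(h)| = 2.943e-02.

3.066970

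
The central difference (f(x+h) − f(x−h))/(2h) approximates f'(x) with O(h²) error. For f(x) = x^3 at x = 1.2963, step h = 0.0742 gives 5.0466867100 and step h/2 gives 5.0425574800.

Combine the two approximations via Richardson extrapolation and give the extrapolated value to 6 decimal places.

5.041181

Error is O(h^2); halving h shrinks it by 2^2 = 4.
A(h/2) − A(h) = 5.0425574800 − 5.0466867100 = -0.0041292300
Divide by 2^2 − 1 = 3: (-0.0041292300)/3 = -0.0013764100
R = A(h/2) + (A(h/2) − A(h))/3 = 5.0425574800 − 0.0013764100 = 5.0411810700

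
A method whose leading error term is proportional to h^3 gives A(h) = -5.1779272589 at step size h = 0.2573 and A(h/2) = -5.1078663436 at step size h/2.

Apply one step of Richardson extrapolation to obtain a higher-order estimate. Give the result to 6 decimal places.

-5.097858

r = 3, so 2^r = 8.
8·(-5.1078663436) = -40.8629307488; (-40.8629307488) − (-5.1779272589) = -35.6850034899
Extrapolated: (-35.6850034899) / 7 = -5.0978576414
Correction |R − A(h/2)| = 1.001e-02; gap |A(h/2) − A(h)| = 7.006e-02.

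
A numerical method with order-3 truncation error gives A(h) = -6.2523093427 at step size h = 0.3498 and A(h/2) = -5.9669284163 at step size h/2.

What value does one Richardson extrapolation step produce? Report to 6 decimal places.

-5.926160

With r = 3 the leading error scales as h^3, so the weight is 2^3 = 8.
8×(-5.9669284163) = -47.7354273304; subtract (-6.2523093427) → -41.4831179877
(8×(-5.9669284163) − (-6.2523093427))/(8 − 1) = -5.9261597125
Gap between inputs: 2.854e-01; correction applied: +0.0407687038.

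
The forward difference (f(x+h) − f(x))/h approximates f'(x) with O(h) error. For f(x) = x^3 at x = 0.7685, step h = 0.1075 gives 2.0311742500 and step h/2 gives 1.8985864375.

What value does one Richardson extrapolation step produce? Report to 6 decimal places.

Method order is 1; weight 2^1 = 2.
A(h/2) − A(h) = 1.8985864375 − 2.0311742500 = -0.1325878125
Correction (A(h/2) − A(h))/(2 − 1) = (-0.1325878125)/1 = -0.1325878125
R = 1.8985864375 − 0.1325878125 = 1.7659986250
Gap between inputs: 1.326e-01; correction applied: −0.1325878125.

1.765999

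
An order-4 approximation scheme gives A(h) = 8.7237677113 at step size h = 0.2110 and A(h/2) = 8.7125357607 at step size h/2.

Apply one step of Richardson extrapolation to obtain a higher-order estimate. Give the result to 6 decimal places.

r = 4: numerator weight 16, denominator 15.
A(h/2) − A(h) = 8.7125357607 − 8.7237677113 = -0.0112319506
Divide by 2^4 − 1 = 15: (-0.0112319506)/15 = -0.0007487967
R = A(h/2) + (A(h/2) − A(h))/15 = 8.7125357607 − 0.0007487967 = 8.7117869640

8.711787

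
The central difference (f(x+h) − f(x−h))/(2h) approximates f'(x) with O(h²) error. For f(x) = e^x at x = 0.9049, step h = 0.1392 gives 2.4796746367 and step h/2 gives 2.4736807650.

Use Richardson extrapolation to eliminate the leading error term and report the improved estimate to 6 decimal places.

2.471683

Method order is 2; weight 2^2 = 4.
Top: 4(2.4736807650) − (2.4796746367) = 7.4150484233
Divide by 2^2 − 1 = 3.
So the Richardson estimate is 2.4716828078.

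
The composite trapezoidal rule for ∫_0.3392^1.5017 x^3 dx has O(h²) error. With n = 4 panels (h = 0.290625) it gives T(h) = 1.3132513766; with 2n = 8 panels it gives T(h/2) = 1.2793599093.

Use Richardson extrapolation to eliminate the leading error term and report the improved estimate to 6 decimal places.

Leading term ∝ h^2; use weight 4 = 2^2.
2^2×A(h/2) = 5.1174396372; minus A(h) gives 3.8041882606.
Divide by 2^2 − 1 = 3.
Result: 1.2680627535

1.268063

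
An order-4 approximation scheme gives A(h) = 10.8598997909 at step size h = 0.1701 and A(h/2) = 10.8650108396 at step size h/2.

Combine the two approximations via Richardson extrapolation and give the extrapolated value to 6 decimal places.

10.865352

Order 4 gives 2^r = 16 and 2^r − 1 = 15.
16×10.8650108396 = 173.8401734336; subtract 10.8598997909 → 162.9802736427
Divide by 2^4 − 1 = 15.
(16×10.8650108396 − 10.8598997909)/(16 − 1) = 10.8653515762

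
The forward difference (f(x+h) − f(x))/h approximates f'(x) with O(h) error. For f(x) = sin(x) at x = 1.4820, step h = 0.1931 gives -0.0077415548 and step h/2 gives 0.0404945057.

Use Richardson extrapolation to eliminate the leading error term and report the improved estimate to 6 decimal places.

0.088731

Order 1 gives 2^r = 2 and 2^r − 1 = 1.
2^1·A(h/2) = 0.0809890114; minus A(h) gives 0.0887305662.
Divide by 2^1 − 1 = 1.
(2·0.0404945057 − (-0.0077415548))/(2 − 1) = 0.0887305662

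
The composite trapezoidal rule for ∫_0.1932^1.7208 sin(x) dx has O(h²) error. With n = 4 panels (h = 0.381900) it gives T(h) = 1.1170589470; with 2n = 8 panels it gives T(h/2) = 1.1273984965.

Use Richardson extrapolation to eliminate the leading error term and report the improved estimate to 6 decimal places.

The method has order 2: 2^2 = 4.
2^2 × A(h/2) = 4.5095939860; minus A(h) gives 3.3925350390.
3.3925350390 ÷ 3 = 1.1308450130

1.130845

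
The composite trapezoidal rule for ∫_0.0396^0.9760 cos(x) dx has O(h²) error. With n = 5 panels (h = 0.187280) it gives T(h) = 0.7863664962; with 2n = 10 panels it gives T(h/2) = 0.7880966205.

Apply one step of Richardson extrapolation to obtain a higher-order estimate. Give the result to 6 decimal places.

0.788673

The method has order 2: 2^2 = 4.
2^2 × A(h/2) = 3.1523864820; minus A(h) gives 2.3660199858.
Denominator 4 − 1 = 3.
So the Richardson estimate is 0.7886733286.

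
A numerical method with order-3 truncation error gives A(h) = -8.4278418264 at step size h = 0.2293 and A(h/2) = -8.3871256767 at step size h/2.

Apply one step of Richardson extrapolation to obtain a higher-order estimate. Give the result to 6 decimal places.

Error is O(h^3); halving h shrinks it by 2^3 = 8.
8×(-8.3871256767) = -67.0970054136; subtract (-8.4278418264) → -58.6691635872
Denominator 8 − 1 = 7.
Result: -8.3813090839

-8.381309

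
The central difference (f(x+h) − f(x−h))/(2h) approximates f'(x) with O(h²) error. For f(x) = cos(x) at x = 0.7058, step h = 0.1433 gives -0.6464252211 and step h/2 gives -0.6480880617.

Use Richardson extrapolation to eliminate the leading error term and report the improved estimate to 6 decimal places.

-0.648642

With r = 2 the leading error scales as h^2, so the weight is 2^2 = 4.
2^2×A(h/2) = -2.5923522468; minus A(h) gives -1.9459270257.
Extrapolated: (-1.9459270257) / 3 = -0.6486423419
Gap between inputs: 1.663e-03; correction applied: −0.0005542802.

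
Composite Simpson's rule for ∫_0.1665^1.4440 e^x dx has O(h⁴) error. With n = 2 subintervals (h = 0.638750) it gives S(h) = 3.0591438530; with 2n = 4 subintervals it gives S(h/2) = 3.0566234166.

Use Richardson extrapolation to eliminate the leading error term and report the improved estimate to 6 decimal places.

3.056455

With r = 4 the leading error scales as h^4, so the weight is 2^4 = 16.
Difference of the inputs: 3.0566234166 − 3.0591438530 = -0.0025204364
Divide by 2^4 − 1 = 15: (-0.0025204364)/15 = -0.0001680291
R = 3.0566234166 − 0.0001680291 = 3.0564553875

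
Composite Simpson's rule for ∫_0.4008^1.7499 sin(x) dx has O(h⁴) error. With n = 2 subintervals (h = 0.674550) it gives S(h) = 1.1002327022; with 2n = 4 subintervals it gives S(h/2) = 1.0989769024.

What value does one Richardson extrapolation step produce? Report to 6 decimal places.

1.098893

With r = 4 the leading error scales as h^4, so the weight is 2^4 = 16.
Difference of the inputs: 1.0989769024 − 1.1002327022 = -0.0012557998
Correction (A(h/2) − A(h))/(16 − 1) = (-0.0012557998)/15 = -0.0000837200
R = 1.0989769024 − 0.0000837200 = 1.0988931824
Gap between inputs: 1.256e-03; correction applied: −0.0000837200.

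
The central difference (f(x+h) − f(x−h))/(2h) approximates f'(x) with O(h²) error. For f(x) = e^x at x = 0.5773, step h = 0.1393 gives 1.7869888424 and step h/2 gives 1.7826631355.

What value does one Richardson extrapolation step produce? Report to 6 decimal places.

1.781221

The method has order 2: 2^2 = 4.
Top: 4(1.7826631355) − (1.7869888424) = 5.3436636996
R = 5.3436636996/3 = 1.7812212332
Correction |R − A(h/2)| = 1.442e-03; gap |A(h/2) − A(h)| = 4.326e-03.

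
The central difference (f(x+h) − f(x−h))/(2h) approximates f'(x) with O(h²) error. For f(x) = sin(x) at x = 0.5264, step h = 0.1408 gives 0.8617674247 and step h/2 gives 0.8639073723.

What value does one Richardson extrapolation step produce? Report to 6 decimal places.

Leading term ∝ h^2; use weight 4 = 2^2.
A(h/2) − A(h) = 0.8639073723 − 0.8617674247 = 0.0021399476
Divide by 2^2 − 1 = 3: 0.0021399476/3 = 0.0007133159
R = A(h/2) + (A(h/2) − A(h))/3 = 0.8639073723 + 0.0007133159 = 0.8646206882
Gap between inputs: 2.140e-03; correction applied: +0.0007133159.

0.864621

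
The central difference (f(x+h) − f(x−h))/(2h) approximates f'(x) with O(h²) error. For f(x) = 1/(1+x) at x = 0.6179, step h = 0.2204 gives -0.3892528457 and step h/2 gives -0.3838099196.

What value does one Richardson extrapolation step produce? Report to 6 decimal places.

-0.381996

Order 2 gives 2^r = 4 and 2^r − 1 = 3.
2^2 × A(h/2) = -1.5352396784; minus A(h) gives -1.1459868327.
Divide by 2^2 − 1 = 3.
So the Richardson estimate is -0.3819956109.
Gap between inputs: 5.443e-03; correction applied: +0.0018143087.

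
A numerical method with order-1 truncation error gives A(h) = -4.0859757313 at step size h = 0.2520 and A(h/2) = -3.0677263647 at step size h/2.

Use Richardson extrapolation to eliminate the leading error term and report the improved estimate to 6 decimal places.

-2.049477

Method order is 1; weight 2^1 = 2.
Numerator 2 × A(h/2) − A(h) = 2 × (-3.0677263647) − (-4.0859757313) = -2.0494769981
R = (-2.0494769981)/1 = -2.0494769981
Shift from A(h/2): +1.0182493666.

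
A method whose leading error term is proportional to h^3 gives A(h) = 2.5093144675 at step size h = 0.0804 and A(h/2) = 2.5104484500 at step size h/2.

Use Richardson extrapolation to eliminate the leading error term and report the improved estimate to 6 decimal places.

With r = 3 the leading error scales as h^3, so the weight is 2^3 = 8.
2^3×A(h/2) = 20.0835876000; minus A(h) gives 17.5742731325.
Divide by 2^3 − 1 = 7.
Result: 2.5106104475
Shift from A(h/2): +0.0001619975.

2.510610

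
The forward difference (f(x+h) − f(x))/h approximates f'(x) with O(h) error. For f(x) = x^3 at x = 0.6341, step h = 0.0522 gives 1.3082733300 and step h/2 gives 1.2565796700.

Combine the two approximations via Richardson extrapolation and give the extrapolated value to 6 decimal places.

1.204886

Error is O(h^1); halving h shrinks it by 2^1 = 2.
Top: 2(1.2565796700) − (1.3082733300) = 1.2048860100
1.2048860100 ÷ 1 = 1.2048860100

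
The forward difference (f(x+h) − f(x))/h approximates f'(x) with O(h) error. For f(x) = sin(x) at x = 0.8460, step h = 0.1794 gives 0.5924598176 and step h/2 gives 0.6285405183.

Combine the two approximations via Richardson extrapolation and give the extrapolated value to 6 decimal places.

0.664621

Leading term ∝ h^1; use weight 2 = 2^1.
Top: 2(0.6285405183) − (0.5924598176) = 0.6646212190
Divide by 2^1 − 1 = 1.
R = 0.6646212190/1 = 0.6646212190
Correction |R − A(h/2)| = 3.608e-02; gap |A(h/2) − A(h)| = 3.608e-02.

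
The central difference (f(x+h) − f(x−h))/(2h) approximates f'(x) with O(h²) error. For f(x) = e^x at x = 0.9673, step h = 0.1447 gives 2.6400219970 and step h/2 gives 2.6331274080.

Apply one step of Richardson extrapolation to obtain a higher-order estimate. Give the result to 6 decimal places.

2.630829

The method has order 2: 2^2 = 4.
4·2.6331274080 = 10.5325096320; 10.5325096320 − 2.6400219970 = 7.8924876350
Denominator 4 − 1 = 3.
(4·2.6331274080 − 2.6400219970)/(4 − 1) = 2.6308292117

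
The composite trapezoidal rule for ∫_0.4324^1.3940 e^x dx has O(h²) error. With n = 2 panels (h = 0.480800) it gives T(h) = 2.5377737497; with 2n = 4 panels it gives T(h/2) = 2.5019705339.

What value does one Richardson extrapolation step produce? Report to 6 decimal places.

The method has order 2: 2^2 = 4.
4·2.5019705339 = 10.0078821356; subtract 2.5377737497 → 7.4701083859
R = 7.4701083859/3 = 2.4900361286
Correction |R − A(h/2)| = 1.193e-02; gap |A(h/2) − A(h)| = 3.580e-02.

2.490036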